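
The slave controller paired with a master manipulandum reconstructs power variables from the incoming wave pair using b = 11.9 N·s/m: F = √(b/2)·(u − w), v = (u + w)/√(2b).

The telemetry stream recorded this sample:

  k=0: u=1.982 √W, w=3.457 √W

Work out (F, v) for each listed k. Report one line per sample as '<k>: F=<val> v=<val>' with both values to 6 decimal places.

k=0: u−w=-1.475000, u+w=5.439000; √(b/2)=2.439262, √(2b)=4.878524; F=2.439262×(-1.475)=-3.597912, v=5.439000/4.878524=1.114886

0: F=-3.597912 v=1.114886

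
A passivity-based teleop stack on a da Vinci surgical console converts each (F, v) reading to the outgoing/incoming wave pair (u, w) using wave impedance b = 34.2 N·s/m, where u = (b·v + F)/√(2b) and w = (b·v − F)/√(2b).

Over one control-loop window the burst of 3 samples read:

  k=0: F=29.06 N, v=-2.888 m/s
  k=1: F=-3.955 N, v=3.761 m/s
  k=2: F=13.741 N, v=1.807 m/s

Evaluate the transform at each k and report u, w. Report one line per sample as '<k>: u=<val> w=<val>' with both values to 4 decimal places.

k=0: b·v=34.2×(-2.888)=-98.7696; √(2b)=8.2704; u=(-98.7696+29.06)/8.2704=-8.4288, w=(-98.7696−29.06)/8.2704=-15.4562
k=1: b·v=34.2×3.761=128.6262; √(2b)=8.2704; u=(128.6262+(-3.955))/8.2704=15.0743, w=(128.6262−(-3.955))/8.2704=16.0308
k=2: b·v=34.2×1.807=61.7994; √(2b)=8.2704; u=(61.7994+13.741)/8.2704=9.1338, w=(61.7994−13.741)/8.2704=5.8109

0: u=-8.4288 w=-15.4562
1: u=15.0743 w=16.0308
2: u=9.1338 w=5.8109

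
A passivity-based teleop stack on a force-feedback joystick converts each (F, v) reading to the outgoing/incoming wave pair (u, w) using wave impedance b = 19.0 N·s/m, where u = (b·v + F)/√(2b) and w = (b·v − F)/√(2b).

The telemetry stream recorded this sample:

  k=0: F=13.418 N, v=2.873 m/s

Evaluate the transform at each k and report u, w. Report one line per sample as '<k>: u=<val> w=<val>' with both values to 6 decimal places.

0: u=11.031868 w=6.678494

k=0: b·v=19.0×2.873=54.587000; √(2b)=6.164414; u=(54.587000+13.418)/6.164414=11.031868, w=(54.587000−13.418)/6.164414=6.678494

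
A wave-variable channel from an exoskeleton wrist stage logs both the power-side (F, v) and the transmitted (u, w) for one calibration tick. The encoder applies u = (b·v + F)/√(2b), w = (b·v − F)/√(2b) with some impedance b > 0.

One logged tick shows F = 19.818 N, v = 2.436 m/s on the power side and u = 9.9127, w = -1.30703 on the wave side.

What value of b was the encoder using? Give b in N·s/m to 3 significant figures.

b = 6.24 N·s/m

u + w = 8.60567;  u + w = √(2b)·v, so √(2b) = 8.60567/2.436 = 3.53271.
b = (√(2b))²/2 = 12.48001/2 = 6.24000.
(Check via u − w = 2F/√(2b): u − w = 11.21973, 2F/√(2b) = 11.21973.)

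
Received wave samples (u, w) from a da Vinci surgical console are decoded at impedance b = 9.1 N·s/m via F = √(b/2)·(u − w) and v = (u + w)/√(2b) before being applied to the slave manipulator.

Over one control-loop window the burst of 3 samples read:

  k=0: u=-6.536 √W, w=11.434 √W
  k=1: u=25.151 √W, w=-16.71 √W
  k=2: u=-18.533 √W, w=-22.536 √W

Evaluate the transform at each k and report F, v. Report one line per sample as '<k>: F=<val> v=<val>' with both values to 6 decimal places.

k=0: u−w=-17.970000, u+w=4.898000; √(b/2)=2.133073, √(2b)=4.266146; F=2.133073×(-17.97)=-38.331320, v=4.898000/4.266146=1.148109
k=1: u−w=41.861000, u+w=8.441000; √(b/2)=2.133073, √(2b)=4.266146; F=2.133073×41.861=89.292565, v=8.441000/4.266146=1.978601
k=2: u−w=4.003000, u+w=-41.069000; √(b/2)=2.133073, √(2b)=4.266146; F=2.133073×4.003=8.538691, v=-41.069000/4.266146=-9.626722

0: F=-38.331320 v=1.148109
1: F=89.292565 v=1.978601
2: F=8.538691 v=-9.626722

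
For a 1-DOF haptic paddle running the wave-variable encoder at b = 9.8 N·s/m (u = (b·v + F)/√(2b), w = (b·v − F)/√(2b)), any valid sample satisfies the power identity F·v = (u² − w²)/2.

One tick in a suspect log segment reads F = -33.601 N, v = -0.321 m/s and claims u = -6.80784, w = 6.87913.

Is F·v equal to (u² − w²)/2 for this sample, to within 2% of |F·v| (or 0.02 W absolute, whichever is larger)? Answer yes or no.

F·v = (-33.601)×(-0.321) = 10.7859 W.
(u² − w²)/2 = (46.3467 − 47.3224)/2 = -0.4879 W.
|Δ| = 11.2738;  2% of max(1, |F·v|) = 0.2157.

no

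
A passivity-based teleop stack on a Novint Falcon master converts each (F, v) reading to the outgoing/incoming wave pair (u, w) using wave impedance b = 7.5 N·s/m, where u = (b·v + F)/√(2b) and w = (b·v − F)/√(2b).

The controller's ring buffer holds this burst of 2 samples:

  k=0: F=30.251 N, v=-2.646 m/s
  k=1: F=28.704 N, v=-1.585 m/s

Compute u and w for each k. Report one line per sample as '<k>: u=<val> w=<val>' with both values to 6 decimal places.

0: u=2.686818 w=-12.934732
1: u=4.342002 w=-10.480680

k=0: b·v=7.5×(-2.646)=-19.845000; √(2b)=3.872983; u=(-19.845000+30.251)/3.872983=2.686818, w=(-19.845000−30.251)/3.872983=-12.934732
k=1: b·v=7.5×(-1.585)=-11.887500; √(2b)=3.872983; u=(-11.887500+28.704)/3.872983=4.342002, w=(-11.887500−28.704)/3.872983=-10.480680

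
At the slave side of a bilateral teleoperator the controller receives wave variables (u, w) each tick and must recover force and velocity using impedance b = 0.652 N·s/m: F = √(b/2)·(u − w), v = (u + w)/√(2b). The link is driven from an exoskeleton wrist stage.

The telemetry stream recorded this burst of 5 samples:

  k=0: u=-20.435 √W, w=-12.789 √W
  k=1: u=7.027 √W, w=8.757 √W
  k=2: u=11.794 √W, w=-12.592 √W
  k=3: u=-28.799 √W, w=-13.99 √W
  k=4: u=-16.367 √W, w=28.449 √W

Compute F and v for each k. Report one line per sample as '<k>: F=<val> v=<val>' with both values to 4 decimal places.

k=0: u−w=-7.6460, u+w=-33.2240; √(b/2)=0.5710, √(2b)=1.1419; F=0.5710×(-7.646)=-4.3656, v=-33.2240/1.1419=-29.0946
k=1: u−w=-1.7300, u+w=15.7840; √(b/2)=0.5710, √(2b)=1.1419; F=0.5710×(-1.73)=-0.9878, v=15.7840/1.1419=13.8222
k=2: u−w=24.3860, u+w=-0.7980; √(b/2)=0.5710, √(2b)=1.1419; F=0.5710×24.386=13.9235, v=-0.7980/1.1419=-0.6988
k=3: u−w=-14.8090, u+w=-42.7890; √(b/2)=0.5710, √(2b)=1.1419; F=0.5710×(-14.809)=-8.4554, v=-42.7890/1.1419=-37.4708
k=4: u−w=-44.8160, u+w=12.0820; √(b/2)=0.5710, √(2b)=1.1419; F=0.5710×(-44.816)=-25.5883, v=12.0820/1.1419=10.5804

0: F=-4.3656 v=-29.0946
1: F=-0.9878 v=13.8222
2: F=13.9235 v=-0.6988
3: F=-8.4554 v=-37.4708
4: F=-25.5883 v=10.5804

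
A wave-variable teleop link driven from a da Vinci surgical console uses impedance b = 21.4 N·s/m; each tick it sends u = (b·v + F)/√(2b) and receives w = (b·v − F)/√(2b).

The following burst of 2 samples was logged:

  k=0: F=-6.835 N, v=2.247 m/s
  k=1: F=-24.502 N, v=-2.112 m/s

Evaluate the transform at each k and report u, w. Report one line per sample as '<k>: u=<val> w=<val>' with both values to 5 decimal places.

0: u=6.30537 w=8.39489
1: u=-10.65377 w=-3.16329

k=0: b·v=21.4×2.247=48.08580; √(2b)=6.54217; u=(48.08580+(-6.835))/6.54217=6.30537, w=(48.08580−(-6.835))/6.54217=8.39489
k=1: b·v=21.4×(-2.112)=-45.19680; √(2b)=6.54217; u=(-45.19680+(-24.502))/6.54217=-10.65377, w=(-45.19680−(-24.502))/6.54217=-3.16329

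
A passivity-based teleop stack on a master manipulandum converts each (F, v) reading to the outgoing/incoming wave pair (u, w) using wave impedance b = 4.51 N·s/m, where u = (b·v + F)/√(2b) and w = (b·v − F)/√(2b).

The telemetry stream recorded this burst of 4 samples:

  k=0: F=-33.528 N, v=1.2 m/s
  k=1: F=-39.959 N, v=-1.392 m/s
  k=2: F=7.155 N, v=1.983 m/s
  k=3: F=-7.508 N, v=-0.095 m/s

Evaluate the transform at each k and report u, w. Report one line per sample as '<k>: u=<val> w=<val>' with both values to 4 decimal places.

k=0: b·v=4.51×1.2=5.4120; √(2b)=3.0033; u=(5.4120+(-33.528))/3.0033=-9.3616, w=(5.4120−(-33.528))/3.0033=12.9656
k=1: b·v=4.51×(-1.392)=-6.2779; √(2b)=3.0033; u=(-6.2779+(-39.959))/3.0033=-15.3952, w=(-6.2779−(-39.959))/3.0033=11.2146
k=2: b·v=4.51×1.983=8.9433; √(2b)=3.0033; u=(8.9433+7.155)/3.0033=5.3602, w=(8.9433−7.155)/3.0033=0.5954
k=3: b·v=4.51×(-0.095)=-0.4284; √(2b)=3.0033; u=(-0.4284+(-7.508))/3.0033=-2.6425, w=(-0.4284−(-7.508))/3.0033=2.3572

0: u=-9.3616 w=12.9656
1: u=-15.3952 w=11.2146
2: u=5.3602 w=0.5954
3: u=-2.6425 w=2.3572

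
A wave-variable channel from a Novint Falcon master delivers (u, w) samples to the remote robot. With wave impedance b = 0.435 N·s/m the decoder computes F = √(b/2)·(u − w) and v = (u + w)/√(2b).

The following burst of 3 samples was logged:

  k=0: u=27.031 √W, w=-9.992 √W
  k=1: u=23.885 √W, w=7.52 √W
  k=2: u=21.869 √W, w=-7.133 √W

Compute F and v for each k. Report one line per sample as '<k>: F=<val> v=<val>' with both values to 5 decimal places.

k=0: u−w=37.02300, u+w=17.03900; √(b/2)=0.46637, √(2b)=0.93274; F=0.46637×37.023=17.26638, v=17.03900/0.93274=18.26773
k=1: u−w=16.36500, u+w=31.40500; √(b/2)=0.46637, √(2b)=0.93274; F=0.46637×16.365=7.63213, v=31.40500/0.93274=33.66969
k=2: u−w=29.00200, u+w=14.73600; √(b/2)=0.46637, √(2b)=0.93274; F=0.46637×29.002=13.52563, v=14.73600/0.93274=15.79865

0: F=17.26638 v=18.26773
1: F=7.63213 v=33.66969
2: F=13.52563 v=15.79865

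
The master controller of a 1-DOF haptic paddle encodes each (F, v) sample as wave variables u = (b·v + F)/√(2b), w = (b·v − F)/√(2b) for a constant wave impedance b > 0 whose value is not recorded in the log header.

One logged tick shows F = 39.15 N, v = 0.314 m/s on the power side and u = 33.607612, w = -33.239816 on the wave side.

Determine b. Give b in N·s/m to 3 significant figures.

u + w = 0.367796;  u + w = √(2b)·v, so √(2b) = 0.367796/0.314 = 1.171325.
b = (√(2b))²/2 = 1.372002/2 = 0.686001.
(Check via u − w = 2F/√(2b): u − w = 66.847428, 2F/√(2b) = 66.847383.)

b = 0.686 N·s/m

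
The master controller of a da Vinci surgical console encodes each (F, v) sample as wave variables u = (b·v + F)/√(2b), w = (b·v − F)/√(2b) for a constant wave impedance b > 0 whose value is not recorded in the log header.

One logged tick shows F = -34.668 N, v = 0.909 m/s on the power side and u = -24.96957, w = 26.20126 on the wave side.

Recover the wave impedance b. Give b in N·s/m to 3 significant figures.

b = 0.918 N·s/m

u + w = 1.2317;  u + w = √(2b)·v, so √(2b) = 1.2317/0.909 = 1.3550.
b = (√(2b))²/2 = 1.8360/2 = 0.9180.
(Check via u − w = 2F/√(2b): u − w = -51.1708, 2F/√(2b) = -51.1707.)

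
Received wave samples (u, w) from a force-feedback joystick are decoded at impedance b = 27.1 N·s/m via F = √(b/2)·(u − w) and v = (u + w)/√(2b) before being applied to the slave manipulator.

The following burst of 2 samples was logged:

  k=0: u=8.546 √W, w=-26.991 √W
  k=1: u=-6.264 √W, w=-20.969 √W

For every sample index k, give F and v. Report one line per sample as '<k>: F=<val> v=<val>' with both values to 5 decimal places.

k=0: u−w=35.53700, u+w=-18.44500; √(b/2)=3.68103, √(2b)=7.36206; F=3.68103×35.537=130.81285, v=-18.44500/7.36206=-2.50541
k=1: u−w=14.70500, u+w=-27.23300; √(b/2)=3.68103, √(2b)=7.36206; F=3.68103×14.705=54.12958, v=-27.23300/7.36206=-3.69910

0: F=130.81285 v=-2.50541
1: F=54.12958 v=-3.69910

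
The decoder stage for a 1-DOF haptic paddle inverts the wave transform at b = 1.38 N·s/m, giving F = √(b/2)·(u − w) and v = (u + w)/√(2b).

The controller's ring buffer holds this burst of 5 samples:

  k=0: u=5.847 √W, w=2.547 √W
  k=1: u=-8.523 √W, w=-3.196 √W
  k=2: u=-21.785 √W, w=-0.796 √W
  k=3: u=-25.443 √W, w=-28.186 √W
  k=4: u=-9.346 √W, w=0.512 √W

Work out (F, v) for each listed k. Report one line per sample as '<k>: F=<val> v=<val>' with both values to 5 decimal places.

0: F=2.74119 v=5.05259
1: F=-4.42494 v=-7.05401
2: F=-17.43477 v=-13.59216
3: F=2.27851 v=-32.28086
4: F=-8.18867 v=-5.31744

k=0: u−w=3.30000, u+w=8.39400; √(b/2)=0.83066, √(2b)=1.66132; F=0.83066×3.3=2.74119, v=8.39400/1.66132=5.05259
k=1: u−w=-5.32700, u+w=-11.71900; √(b/2)=0.83066, √(2b)=1.66132; F=0.83066×(-5.327)=-4.42494, v=-11.71900/1.66132=-7.05401
k=2: u−w=-20.98900, u+w=-22.58100; √(b/2)=0.83066, √(2b)=1.66132; F=0.83066×(-20.989)=-17.43477, v=-22.58100/1.66132=-13.59216
k=3: u−w=2.74300, u+w=-53.62900; √(b/2)=0.83066, √(2b)=1.66132; F=0.83066×2.743=2.27851, v=-53.62900/1.66132=-32.28086
k=4: u−w=-9.85800, u+w=-8.83400; √(b/2)=0.83066, √(2b)=1.66132; F=0.83066×(-9.858)=-8.18867, v=-8.83400/1.66132=-5.31744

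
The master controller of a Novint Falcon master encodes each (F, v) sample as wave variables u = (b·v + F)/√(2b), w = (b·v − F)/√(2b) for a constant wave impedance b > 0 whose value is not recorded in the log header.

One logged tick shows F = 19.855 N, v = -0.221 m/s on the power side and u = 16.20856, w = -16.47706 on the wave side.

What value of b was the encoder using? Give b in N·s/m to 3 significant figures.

u + w = -0.2685;  u + w = √(2b)·v, so √(2b) = -0.2685/(-0.221) = 1.2149.
b = (√(2b))²/2 = 1.4761/2 = 0.7380.
(Check via u − w = 2F/√(2b): u − w = 32.6856, 2F/√(2b) = 32.6850.)

b = 0.738 N·s/m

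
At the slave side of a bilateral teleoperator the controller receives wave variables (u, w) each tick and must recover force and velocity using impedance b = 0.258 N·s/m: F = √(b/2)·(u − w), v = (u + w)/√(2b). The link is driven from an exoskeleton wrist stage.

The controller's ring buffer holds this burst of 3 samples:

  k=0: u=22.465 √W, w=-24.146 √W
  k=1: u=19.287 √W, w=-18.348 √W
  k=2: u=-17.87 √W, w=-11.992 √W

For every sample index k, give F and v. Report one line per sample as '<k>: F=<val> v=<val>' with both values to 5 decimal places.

0: F=16.74107 v=-2.34015
1: F=13.51720 v=1.30720
2: F=-2.11118 v=-41.57134

k=0: u−w=46.61100, u+w=-1.68100; √(b/2)=0.35917, √(2b)=0.71833; F=0.35917×46.611=16.74107, v=-1.68100/0.71833=-2.34015
k=1: u−w=37.63500, u+w=0.93900; √(b/2)=0.35917, √(2b)=0.71833; F=0.35917×37.635=13.51720, v=0.93900/0.71833=1.30720
k=2: u−w=-5.87800, u+w=-29.86200; √(b/2)=0.35917, √(2b)=0.71833; F=0.35917×(-5.878)=-2.11118, v=-29.86200/0.71833=-41.57134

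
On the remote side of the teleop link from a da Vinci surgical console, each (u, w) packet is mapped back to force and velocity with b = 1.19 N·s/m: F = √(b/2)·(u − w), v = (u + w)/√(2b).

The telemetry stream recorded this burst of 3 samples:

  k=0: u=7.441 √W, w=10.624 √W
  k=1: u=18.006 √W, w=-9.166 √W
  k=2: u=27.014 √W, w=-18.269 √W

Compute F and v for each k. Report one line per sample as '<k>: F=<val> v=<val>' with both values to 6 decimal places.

k=0: u−w=-3.183000, u+w=18.065000; √(b/2)=0.771362, √(2b)=1.542725; F=0.771362×(-3.183)=-2.455247, v=18.065000/1.542725=11.709800
k=1: u−w=27.172000, u+w=8.840000; √(b/2)=0.771362, √(2b)=1.542725; F=0.771362×27.172=20.959460, v=8.840000/1.542725=5.730121
k=2: u−w=45.283000, u+w=8.745000; √(b/2)=0.771362, √(2b)=1.542725; F=0.771362×45.283=34.929605, v=8.745000/1.542725=5.668542

0: F=-2.455247 v=11.709800
1: F=20.959460 v=5.730121
2: F=34.929605 v=5.668542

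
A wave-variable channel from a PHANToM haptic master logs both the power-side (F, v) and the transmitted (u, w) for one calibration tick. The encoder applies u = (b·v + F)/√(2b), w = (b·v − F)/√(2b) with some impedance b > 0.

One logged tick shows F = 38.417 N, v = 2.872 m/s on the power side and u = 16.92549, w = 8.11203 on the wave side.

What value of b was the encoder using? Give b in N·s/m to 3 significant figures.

b = 38 N·s/m

u + w = 25.03752;  u + w = √(2b)·v, so √(2b) = 25.03752/2.872 = 8.71780.
b = (√(2b))²/2 = 76.00003/2 = 38.00001.
(Check via u − w = 2F/√(2b): u − w = 8.81346, 2F/√(2b) = 8.81346.)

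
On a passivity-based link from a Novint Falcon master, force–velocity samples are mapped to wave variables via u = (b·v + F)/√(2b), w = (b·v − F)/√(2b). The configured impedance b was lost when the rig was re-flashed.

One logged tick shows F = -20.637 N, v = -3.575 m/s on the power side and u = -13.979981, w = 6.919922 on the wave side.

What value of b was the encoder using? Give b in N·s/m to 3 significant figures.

u + w = -7.060059;  u + w = √(2b)·v, so √(2b) = -7.060059/(-3.575) = 1.974842.
b = (√(2b))²/2 = 3.900000/2 = 1.950000.
(Check via u − w = 2F/√(2b): u − w = -20.899903, 2F/√(2b) = -20.899903.)

b = 1.95 N·s/m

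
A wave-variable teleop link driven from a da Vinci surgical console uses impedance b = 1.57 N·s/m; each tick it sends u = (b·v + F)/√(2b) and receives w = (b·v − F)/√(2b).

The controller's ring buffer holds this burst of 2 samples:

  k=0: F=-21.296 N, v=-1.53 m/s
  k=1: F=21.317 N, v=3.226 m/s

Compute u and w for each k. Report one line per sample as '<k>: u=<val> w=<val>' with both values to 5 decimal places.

k=0: b·v=1.57×(-1.53)=-2.40210; √(2b)=1.77200; u=(-2.40210+(-21.296))/1.77200=-13.37361, w=(-2.40210−(-21.296))/1.77200=10.66244
k=1: b·v=1.57×3.226=5.06482; √(2b)=1.77200; u=(5.06482+21.317)/1.77200=14.88812, w=(5.06482−21.317)/1.77200=-9.17164

0: u=-13.37361 w=10.66244
1: u=14.88812 w=-9.17164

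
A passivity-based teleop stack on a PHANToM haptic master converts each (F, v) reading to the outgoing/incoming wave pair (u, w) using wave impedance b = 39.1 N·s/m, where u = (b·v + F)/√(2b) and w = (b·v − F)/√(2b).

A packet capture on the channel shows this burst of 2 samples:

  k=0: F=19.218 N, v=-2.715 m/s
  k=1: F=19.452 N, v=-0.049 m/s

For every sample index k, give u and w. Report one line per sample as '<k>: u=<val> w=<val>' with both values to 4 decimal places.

k=0: b·v=39.1×(-2.715)=-106.1565; √(2b)=8.8431; u=(-106.1565+19.218)/8.8431=-9.8313, w=(-106.1565−19.218)/8.8431=-14.1777
k=1: b·v=39.1×(-0.049)=-1.9159; √(2b)=8.8431; u=(-1.9159+19.452)/8.8431=1.9830, w=(-1.9159−19.452)/8.8431=-2.4163

0: u=-9.8313 w=-14.1777
1: u=1.9830 w=-2.4163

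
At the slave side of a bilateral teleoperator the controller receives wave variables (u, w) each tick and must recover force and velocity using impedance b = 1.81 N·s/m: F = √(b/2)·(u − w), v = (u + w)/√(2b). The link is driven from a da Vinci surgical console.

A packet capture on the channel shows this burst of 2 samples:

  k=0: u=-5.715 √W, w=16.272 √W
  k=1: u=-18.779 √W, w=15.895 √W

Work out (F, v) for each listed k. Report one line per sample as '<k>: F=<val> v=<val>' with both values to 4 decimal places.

0: F=-20.9166 v=5.5486
1: F=-32.9859 v=-1.5158

k=0: u−w=-21.9870, u+w=10.5570; √(b/2)=0.9513, √(2b)=1.9026; F=0.9513×(-21.987)=-20.9166, v=10.5570/1.9026=5.5486
k=1: u−w=-34.6740, u+w=-2.8840; √(b/2)=0.9513, √(2b)=1.9026; F=0.9513×(-34.674)=-32.9859, v=-2.8840/1.9026=-1.5158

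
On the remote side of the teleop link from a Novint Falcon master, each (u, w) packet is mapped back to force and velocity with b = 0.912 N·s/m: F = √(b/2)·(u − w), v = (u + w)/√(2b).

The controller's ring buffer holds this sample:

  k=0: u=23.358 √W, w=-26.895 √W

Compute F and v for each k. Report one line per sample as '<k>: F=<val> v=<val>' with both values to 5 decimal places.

0: F=33.93473 v=-2.61892

k=0: u−w=50.25300, u+w=-3.53700; √(b/2)=0.67528, √(2b)=1.35056; F=0.67528×50.253=33.93473, v=-3.53700/1.35056=-2.61892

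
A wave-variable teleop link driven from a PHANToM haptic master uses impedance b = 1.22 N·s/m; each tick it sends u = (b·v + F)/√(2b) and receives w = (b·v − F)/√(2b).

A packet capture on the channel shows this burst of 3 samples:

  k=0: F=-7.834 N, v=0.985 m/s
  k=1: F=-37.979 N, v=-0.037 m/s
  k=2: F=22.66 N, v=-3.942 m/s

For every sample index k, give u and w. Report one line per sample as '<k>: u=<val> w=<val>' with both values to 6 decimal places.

k=0: b·v=1.22×0.985=1.201700; √(2b)=1.562050; u=(1.201700+(-7.834))/1.562050=-4.245895, w=(1.201700−(-7.834))/1.562050=5.784514
k=1: b·v=1.22×(-0.037)=-0.045140; √(2b)=1.562050; u=(-0.045140+(-37.979))/1.562050=-24.342461, w=(-0.045140−(-37.979))/1.562050=24.284665
k=2: b·v=1.22×(-3.942)=-4.809240; √(2b)=1.562050; u=(-4.809240+22.66)/1.562050=11.427778, w=(-4.809240−22.66)/1.562050=-17.585379

0: u=-4.245895 w=5.784514
1: u=-24.342461 w=24.284665
2: u=11.427778 w=-17.585379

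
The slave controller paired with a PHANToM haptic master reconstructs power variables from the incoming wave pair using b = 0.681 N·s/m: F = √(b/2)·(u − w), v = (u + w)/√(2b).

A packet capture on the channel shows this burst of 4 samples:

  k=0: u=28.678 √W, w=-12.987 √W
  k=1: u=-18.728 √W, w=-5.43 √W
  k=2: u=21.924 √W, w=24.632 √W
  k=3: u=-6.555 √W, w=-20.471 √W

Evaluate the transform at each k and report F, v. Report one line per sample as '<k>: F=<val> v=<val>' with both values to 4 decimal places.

k=0: u−w=41.6650, u+w=15.6910; √(b/2)=0.5835, √(2b)=1.1670; F=0.5835×41.665=24.3125, v=15.6910/1.1670=13.4450
k=1: u−w=-13.2980, u+w=-24.1580; √(b/2)=0.5835, √(2b)=1.1670; F=0.5835×(-13.298)=-7.7597, v=-24.1580/1.1670=-20.7001
k=2: u−w=-2.7080, u+w=46.5560; √(b/2)=0.5835, √(2b)=1.1670; F=0.5835×(-2.708)=-1.5802, v=46.5560/1.1670=39.8921
k=3: u−w=13.9160, u+w=-27.0260; √(b/2)=0.5835, √(2b)=1.1670; F=0.5835×13.916=8.1203, v=-27.0260/1.1670=-23.1576

0: F=24.3125 v=13.4450
1: F=-7.7597 v=-20.7001
2: F=-1.5802 v=39.8921
3: F=8.1203 v=-23.1576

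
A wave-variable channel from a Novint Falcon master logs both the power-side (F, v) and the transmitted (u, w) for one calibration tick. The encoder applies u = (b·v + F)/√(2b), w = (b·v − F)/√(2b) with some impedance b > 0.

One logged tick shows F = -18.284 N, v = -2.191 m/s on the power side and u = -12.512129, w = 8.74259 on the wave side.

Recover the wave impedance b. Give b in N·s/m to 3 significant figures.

b = 1.48 N·s/m

u + w = -3.769539;  u + w = √(2b)·v, so √(2b) = -3.769539/(-2.191) = 1.720465.
b = (√(2b))²/2 = 2.960000/2 = 1.480000.
(Check via u − w = 2F/√(2b): u − w = -21.254719, 2F/√(2b) = -21.254718.)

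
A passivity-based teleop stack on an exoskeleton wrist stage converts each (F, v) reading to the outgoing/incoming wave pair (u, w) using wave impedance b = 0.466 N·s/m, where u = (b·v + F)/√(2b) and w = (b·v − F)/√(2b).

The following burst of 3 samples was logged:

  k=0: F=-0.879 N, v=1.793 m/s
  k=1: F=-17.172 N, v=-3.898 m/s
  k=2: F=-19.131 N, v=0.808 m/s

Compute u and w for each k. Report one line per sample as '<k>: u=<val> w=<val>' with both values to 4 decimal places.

k=0: b·v=0.466×1.793=0.8355; √(2b)=0.9654; u=(0.8355+(-0.879))/0.9654=-0.0450, w=(0.8355−(-0.879))/0.9654=1.7760
k=1: b·v=0.466×(-3.898)=-1.8165; √(2b)=0.9654; u=(-1.8165+(-17.172))/0.9654=-19.6690, w=(-1.8165−(-17.172))/0.9654=15.9059
k=2: b·v=0.466×0.808=0.3765; √(2b)=0.9654; u=(0.3765+(-19.131))/0.9654=-19.4266, w=(0.3765−(-19.131))/0.9654=20.2066

0: u=-0.0450 w=1.7760
1: u=-19.6690 w=15.9059
2: u=-19.4266 w=20.2066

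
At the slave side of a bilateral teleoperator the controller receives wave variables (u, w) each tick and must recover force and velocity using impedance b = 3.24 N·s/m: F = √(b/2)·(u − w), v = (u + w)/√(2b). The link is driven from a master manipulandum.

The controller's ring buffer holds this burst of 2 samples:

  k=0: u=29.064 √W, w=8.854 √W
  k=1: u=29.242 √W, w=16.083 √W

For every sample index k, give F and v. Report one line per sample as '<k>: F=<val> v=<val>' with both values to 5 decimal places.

0: F=25.72313 v=14.89560
1: F=16.74867 v=17.80534

k=0: u−w=20.21000, u+w=37.91800; √(b/2)=1.27279, √(2b)=2.54558; F=1.27279×20.21=25.72313, v=37.91800/2.54558=14.89560
k=1: u−w=13.15900, u+w=45.32500; √(b/2)=1.27279, √(2b)=2.54558; F=1.27279×13.159=16.74867, v=45.32500/2.54558=17.80534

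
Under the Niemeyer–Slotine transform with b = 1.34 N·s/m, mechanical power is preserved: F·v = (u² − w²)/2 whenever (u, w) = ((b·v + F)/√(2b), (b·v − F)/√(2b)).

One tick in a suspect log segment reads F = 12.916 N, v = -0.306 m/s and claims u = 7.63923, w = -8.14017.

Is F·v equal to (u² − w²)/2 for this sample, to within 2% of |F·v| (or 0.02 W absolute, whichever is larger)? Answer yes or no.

F·v = 12.916×(-0.306) = -3.9523 W.
(u² − w²)/2 = (58.3578 − 66.2624)/2 = -3.9523 W.
|Δ| = 0.0000;  2% of max(1, |F·v|) = 0.0790.

yes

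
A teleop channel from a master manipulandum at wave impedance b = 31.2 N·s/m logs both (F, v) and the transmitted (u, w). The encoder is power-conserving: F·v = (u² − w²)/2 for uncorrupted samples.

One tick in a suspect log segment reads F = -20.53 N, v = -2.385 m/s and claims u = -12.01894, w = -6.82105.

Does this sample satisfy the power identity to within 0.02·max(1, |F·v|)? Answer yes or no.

F·v = (-20.53)×(-2.385) = 48.96405 W.
(u² − w²)/2 = (144.45492 − 46.52672)/2 = 48.96410 W.
|Δ| = 0.00005;  2% of max(1, |F·v|) = 0.97928.

yes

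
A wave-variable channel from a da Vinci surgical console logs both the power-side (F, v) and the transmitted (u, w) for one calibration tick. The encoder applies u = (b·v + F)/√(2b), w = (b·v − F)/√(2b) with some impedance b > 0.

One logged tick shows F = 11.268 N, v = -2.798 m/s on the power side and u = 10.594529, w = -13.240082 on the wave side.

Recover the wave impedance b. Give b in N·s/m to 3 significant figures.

b = 0.447 N·s/m

u + w = -2.645553;  u + w = √(2b)·v, so √(2b) = -2.645553/(-2.798) = 0.945516.
b = (√(2b))²/2 = 0.894000/2 = 0.447000.
(Check via u − w = 2F/√(2b): u − w = 23.834611, 2F/√(2b) = 23.834612.)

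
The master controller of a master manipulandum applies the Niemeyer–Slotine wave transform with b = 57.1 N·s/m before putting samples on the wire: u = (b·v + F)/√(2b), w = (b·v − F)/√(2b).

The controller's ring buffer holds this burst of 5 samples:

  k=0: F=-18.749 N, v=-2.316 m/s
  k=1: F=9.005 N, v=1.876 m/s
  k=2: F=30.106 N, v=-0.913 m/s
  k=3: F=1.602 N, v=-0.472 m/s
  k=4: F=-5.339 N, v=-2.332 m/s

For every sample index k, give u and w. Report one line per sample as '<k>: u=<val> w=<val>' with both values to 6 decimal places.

k=0: b·v=57.1×(-2.316)=-132.243600; √(2b)=10.686440; u=(-132.243600+(-18.749))/10.686440=-14.129364, w=(-132.243600−(-18.749))/10.686440=-10.620431
k=1: b·v=57.1×1.876=107.119600; √(2b)=10.686440; u=(107.119600+9.005)/10.686440=10.866537, w=(107.119600−9.005)/10.686440=9.181224
k=2: b·v=57.1×(-0.913)=-52.132300; √(2b)=10.686440; u=(-52.132300+30.106)/10.686440=-2.061145, w=(-52.132300−30.106)/10.686440=-7.695575
k=3: b·v=57.1×(-0.472)=-26.951200; √(2b)=10.686440; u=(-26.951200+1.602)/10.686440=-2.372090, w=(-26.951200−1.602)/10.686440=-2.671909
k=4: b·v=57.1×(-2.332)=-133.157200; √(2b)=10.686440; u=(-133.157200+(-5.339))/10.686440=-12.959994, w=(-133.157200−(-5.339))/10.686440=-11.960784

0: u=-14.129364 w=-10.620431
1: u=10.866537 w=9.181224
2: u=-2.061145 w=-7.695575
3: u=-2.372090 w=-2.671909
4: u=-12.959994 w=-11.960784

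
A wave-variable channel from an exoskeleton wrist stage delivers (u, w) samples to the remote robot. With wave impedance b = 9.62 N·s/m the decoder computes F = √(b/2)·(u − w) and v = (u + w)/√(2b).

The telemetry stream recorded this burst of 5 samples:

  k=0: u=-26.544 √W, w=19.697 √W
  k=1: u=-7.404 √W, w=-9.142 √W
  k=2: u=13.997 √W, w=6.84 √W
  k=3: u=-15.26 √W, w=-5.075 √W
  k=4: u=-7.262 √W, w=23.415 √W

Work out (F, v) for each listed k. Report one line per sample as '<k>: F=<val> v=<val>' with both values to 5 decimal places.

0: F=-101.41443 v=-1.56098
1: F=3.81173 v=-3.77216
2: F=15.69653 v=4.75043
3: F=-22.33745 v=-4.63598
4: F=-67.27991 v=3.68257

k=0: u−w=-46.24100, u+w=-6.84700; √(b/2)=2.19317, √(2b)=4.38634; F=2.19317×(-46.241)=-101.41443, v=-6.84700/4.38634=-1.56098
k=1: u−w=1.73800, u+w=-16.54600; √(b/2)=2.19317, √(2b)=4.38634; F=2.19317×1.738=3.81173, v=-16.54600/4.38634=-3.77216
k=2: u−w=7.15700, u+w=20.83700; √(b/2)=2.19317, √(2b)=4.38634; F=2.19317×7.157=15.69653, v=20.83700/4.38634=4.75043
k=3: u−w=-10.18500, u+w=-20.33500; √(b/2)=2.19317, √(2b)=4.38634; F=2.19317×(-10.185)=-22.33745, v=-20.33500/4.38634=-4.63598
k=4: u−w=-30.67700, u+w=16.15300; √(b/2)=2.19317, √(2b)=4.38634; F=2.19317×(-30.677)=-67.27991, v=16.15300/4.38634=3.68257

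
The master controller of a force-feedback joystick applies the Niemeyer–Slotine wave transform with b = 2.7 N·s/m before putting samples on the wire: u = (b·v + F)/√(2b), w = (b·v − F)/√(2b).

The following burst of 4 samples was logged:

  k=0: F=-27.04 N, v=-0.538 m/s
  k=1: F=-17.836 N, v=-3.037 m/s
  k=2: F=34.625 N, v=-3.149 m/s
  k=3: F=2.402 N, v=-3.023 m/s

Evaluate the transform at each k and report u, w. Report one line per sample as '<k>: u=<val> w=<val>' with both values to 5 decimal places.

0: u=-12.26126 w=11.01106
1: u=-11.20407 w=4.14672
2: u=11.24142 w=-18.55903
3: u=-2.47875 w=-4.54606

k=0: b·v=2.7×(-0.538)=-1.45260; √(2b)=2.32379; u=(-1.45260+(-27.04))/2.32379=-12.26126, w=(-1.45260−(-27.04))/2.32379=11.01106
k=1: b·v=2.7×(-3.037)=-8.19990; √(2b)=2.32379; u=(-8.19990+(-17.836))/2.32379=-11.20407, w=(-8.19990−(-17.836))/2.32379=4.14672
k=2: b·v=2.7×(-3.149)=-8.50230; √(2b)=2.32379; u=(-8.50230+34.625)/2.32379=11.24142, w=(-8.50230−34.625)/2.32379=-18.55903
k=3: b·v=2.7×(-3.023)=-8.16210; √(2b)=2.32379; u=(-8.16210+2.402)/2.32379=-2.47875, w=(-8.16210−2.402)/2.32379=-4.54606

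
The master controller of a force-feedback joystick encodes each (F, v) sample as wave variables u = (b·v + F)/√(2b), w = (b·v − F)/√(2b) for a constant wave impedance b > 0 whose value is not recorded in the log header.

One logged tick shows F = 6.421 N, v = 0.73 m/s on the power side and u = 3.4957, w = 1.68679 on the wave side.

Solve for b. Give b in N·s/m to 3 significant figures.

u + w = 5.1825;  u + w = √(2b)·v, so √(2b) = 5.1825/0.73 = 7.0993.
b = (√(2b))²/2 = 50.4001/2 = 25.2000.
(Check via u − w = 2F/√(2b): u − w = 1.8089, 2F/√(2b) = 1.8089.)

b = 25.2 N·s/m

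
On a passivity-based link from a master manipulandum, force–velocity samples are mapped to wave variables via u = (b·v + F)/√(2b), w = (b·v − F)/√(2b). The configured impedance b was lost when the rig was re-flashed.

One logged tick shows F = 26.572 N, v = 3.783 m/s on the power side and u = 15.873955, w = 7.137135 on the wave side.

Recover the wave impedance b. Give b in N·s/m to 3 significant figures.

b = 18.5 N·s/m

u + w = 23.011090;  u + w = √(2b)·v, so √(2b) = 23.011090/3.783 = 6.082762.
b = (√(2b))²/2 = 36.999998/2 = 18.499999.
(Check via u − w = 2F/√(2b): u − w = 8.736820, 2F/√(2b) = 8.736820.)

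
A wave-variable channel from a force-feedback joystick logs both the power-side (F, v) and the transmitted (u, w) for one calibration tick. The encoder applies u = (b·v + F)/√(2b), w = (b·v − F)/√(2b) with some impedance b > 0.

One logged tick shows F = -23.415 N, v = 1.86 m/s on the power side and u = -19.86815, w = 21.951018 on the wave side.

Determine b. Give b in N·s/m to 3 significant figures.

u + w = 2.082868;  u + w = √(2b)·v, so √(2b) = 2.082868/1.86 = 1.119822.
b = (√(2b))²/2 = 1.254000/2 = 0.627000.
(Check via u − w = 2F/√(2b): u − w = -41.819168, 2F/√(2b) = -41.819165.)

b = 0.627 N·s/m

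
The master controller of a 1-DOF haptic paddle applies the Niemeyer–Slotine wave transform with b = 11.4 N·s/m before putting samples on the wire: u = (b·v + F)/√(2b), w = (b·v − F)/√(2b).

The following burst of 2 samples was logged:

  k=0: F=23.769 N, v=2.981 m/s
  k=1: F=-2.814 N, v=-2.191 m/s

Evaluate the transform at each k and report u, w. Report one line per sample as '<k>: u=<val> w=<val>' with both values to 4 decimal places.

k=0: b·v=11.4×2.981=33.9834; √(2b)=4.7749; u=(33.9834+23.769)/4.7749=12.0949, w=(33.9834−23.769)/4.7749=2.1392
k=1: b·v=11.4×(-2.191)=-24.9774; √(2b)=4.7749; u=(-24.9774+(-2.814))/4.7749=-5.8203, w=(-24.9774−(-2.814))/4.7749=-4.6416

0: u=12.0949 w=2.1392
1: u=-5.8203 w=-4.6416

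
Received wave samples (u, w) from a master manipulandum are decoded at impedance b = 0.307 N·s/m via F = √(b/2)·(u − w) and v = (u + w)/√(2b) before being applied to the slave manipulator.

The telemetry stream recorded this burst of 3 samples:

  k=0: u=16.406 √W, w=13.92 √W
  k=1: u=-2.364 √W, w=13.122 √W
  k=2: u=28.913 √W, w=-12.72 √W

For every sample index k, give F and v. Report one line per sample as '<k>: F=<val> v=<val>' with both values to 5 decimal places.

0: F=0.97399 v=38.70178
1: F=-6.06727 v=13.72927
2: F=16.31142 v=20.66537

k=0: u−w=2.48600, u+w=30.32600; √(b/2)=0.39179, √(2b)=0.78358; F=0.39179×2.486=0.97399, v=30.32600/0.78358=38.70178
k=1: u−w=-15.48600, u+w=10.75800; √(b/2)=0.39179, √(2b)=0.78358; F=0.39179×(-15.486)=-6.06727, v=10.75800/0.78358=13.72927
k=2: u−w=41.63300, u+w=16.19300; √(b/2)=0.39179, √(2b)=0.78358; F=0.39179×41.633=16.31142, v=16.19300/0.78358=20.66537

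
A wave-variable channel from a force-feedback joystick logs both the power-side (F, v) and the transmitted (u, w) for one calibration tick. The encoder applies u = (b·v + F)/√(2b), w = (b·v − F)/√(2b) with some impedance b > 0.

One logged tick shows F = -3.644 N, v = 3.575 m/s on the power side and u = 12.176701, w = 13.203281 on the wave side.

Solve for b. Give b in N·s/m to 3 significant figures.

b = 25.2 N·s/m

u + w = 25.379982;  u + w = √(2b)·v, so √(2b) = 25.379982/3.575 = 7.099296.
b = (√(2b))²/2 = 50.399999/2 = 25.199999.
(Check via u − w = 2F/√(2b): u − w = -1.026580, 2F/√(2b) = -1.026581.)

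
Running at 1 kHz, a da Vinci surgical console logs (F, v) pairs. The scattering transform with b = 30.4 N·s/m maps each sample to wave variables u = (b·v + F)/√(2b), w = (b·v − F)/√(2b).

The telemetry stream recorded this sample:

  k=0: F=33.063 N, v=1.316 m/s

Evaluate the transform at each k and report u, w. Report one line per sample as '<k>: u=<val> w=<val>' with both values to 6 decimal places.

0: u=9.370953 w=0.890472

k=0: b·v=30.4×1.316=40.006400; √(2b)=7.797435; u=(40.006400+33.063)/7.797435=9.370953, w=(40.006400−33.063)/7.797435=0.890472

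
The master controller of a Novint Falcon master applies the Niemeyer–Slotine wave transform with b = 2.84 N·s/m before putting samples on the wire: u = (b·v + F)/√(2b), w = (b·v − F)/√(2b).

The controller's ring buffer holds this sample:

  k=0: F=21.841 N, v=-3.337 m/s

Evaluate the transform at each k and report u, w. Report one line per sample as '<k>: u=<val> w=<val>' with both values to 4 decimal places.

0: u=5.1878 w=-13.1408

k=0: b·v=2.84×(-3.337)=-9.4771; √(2b)=2.3833; u=(-9.4771+21.841)/2.3833=5.1878, w=(-9.4771−21.841)/2.3833=-13.1408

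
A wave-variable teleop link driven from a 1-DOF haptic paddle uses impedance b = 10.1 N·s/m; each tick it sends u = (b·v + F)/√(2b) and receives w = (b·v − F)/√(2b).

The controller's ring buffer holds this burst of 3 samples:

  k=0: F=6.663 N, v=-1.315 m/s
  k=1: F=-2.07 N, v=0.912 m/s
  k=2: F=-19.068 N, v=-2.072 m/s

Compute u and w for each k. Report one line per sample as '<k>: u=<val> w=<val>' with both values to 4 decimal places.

0: u=-1.4726 w=-4.4376
1: u=1.5889 w=2.5100
2: u=-8.8988 w=-0.4137

k=0: b·v=10.1×(-1.315)=-13.2815; √(2b)=4.4944; u=(-13.2815+6.663)/4.4944=-1.4726, w=(-13.2815−6.663)/4.4944=-4.4376
k=1: b·v=10.1×0.912=9.2112; √(2b)=4.4944; u=(9.2112+(-2.07))/4.4944=1.5889, w=(9.2112−(-2.07))/4.4944=2.5100
k=2: b·v=10.1×(-2.072)=-20.9272; √(2b)=4.4944; u=(-20.9272+(-19.068))/4.4944=-8.8988, w=(-20.9272−(-19.068))/4.4944=-0.4137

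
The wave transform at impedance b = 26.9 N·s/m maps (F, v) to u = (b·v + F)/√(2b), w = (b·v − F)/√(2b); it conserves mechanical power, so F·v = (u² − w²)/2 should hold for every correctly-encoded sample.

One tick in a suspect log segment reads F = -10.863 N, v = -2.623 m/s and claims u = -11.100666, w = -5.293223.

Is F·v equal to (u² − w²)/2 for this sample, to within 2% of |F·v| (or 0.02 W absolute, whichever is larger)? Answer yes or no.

F·v = (-10.863)×(-2.623) = 28.493649 W.
(u² − w²)/2 = (123.224786 − 28.018210)/2 = 47.603288 W.
|Δ| = 19.109639;  2% of max(1, |F·v|) = 0.569873.

no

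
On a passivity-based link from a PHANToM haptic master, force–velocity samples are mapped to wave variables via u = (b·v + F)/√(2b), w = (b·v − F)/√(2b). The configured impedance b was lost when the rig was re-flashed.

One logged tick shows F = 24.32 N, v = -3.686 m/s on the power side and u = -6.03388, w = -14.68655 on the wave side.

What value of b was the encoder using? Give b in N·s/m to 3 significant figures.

b = 15.8 N·s/m

u + w = -20.72043;  u + w = √(2b)·v, so √(2b) = -20.72043/(-3.686) = 5.62139.
b = (√(2b))²/2 = 31.59998/2 = 15.79999.
(Check via u − w = 2F/√(2b): u − w = 8.65267, 2F/√(2b) = 8.65267.)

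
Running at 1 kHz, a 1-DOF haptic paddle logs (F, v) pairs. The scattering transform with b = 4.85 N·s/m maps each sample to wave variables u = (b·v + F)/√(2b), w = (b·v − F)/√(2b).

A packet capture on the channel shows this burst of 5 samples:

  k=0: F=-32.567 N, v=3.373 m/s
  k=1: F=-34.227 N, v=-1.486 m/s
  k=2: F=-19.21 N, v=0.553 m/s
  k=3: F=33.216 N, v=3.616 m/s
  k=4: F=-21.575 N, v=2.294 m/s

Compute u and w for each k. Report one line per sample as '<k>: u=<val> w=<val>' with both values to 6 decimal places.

0: u=-5.204059 w=15.709208
1: u=-13.303688 w=8.675567
2: u=-5.306805 w=7.029114
3: u=16.295999 w=-5.034031
4: u=-3.355004 w=10.499626

k=0: b·v=4.85×3.373=16.359050; √(2b)=3.114482; u=(16.359050+(-32.567))/3.114482=-5.204059, w=(16.359050−(-32.567))/3.114482=15.709208
k=1: b·v=4.85×(-1.486)=-7.207100; √(2b)=3.114482; u=(-7.207100+(-34.227))/3.114482=-13.303688, w=(-7.207100−(-34.227))/3.114482=8.675567
k=2: b·v=4.85×0.553=2.682050; √(2b)=3.114482; u=(2.682050+(-19.21))/3.114482=-5.306805, w=(2.682050−(-19.21))/3.114482=7.029114
k=3: b·v=4.85×3.616=17.537600; √(2b)=3.114482; u=(17.537600+33.216)/3.114482=16.295999, w=(17.537600−33.216)/3.114482=-5.034031
k=4: b·v=4.85×2.294=11.125900; √(2b)=3.114482; u=(11.125900+(-21.575))/3.114482=-3.355004, w=(11.125900−(-21.575))/3.114482=10.499626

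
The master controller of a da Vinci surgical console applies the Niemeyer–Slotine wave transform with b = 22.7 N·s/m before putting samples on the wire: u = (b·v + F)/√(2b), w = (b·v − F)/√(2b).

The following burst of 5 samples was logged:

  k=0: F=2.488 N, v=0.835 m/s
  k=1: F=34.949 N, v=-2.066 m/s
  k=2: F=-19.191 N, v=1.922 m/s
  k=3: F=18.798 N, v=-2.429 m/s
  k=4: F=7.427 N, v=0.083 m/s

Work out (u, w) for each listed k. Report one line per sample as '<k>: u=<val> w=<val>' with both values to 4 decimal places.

0: u=3.1823 w=2.4438
1: u=-1.7734 w=-12.1472
2: u=3.6270 w=9.3234
3: u=-5.3934 w=-10.9731
4: u=1.3819 w=-0.8226

k=0: b·v=22.7×0.835=18.9545; √(2b)=6.7380; u=(18.9545+2.488)/6.7380=3.1823, w=(18.9545−2.488)/6.7380=2.4438
k=1: b·v=22.7×(-2.066)=-46.8982; √(2b)=6.7380; u=(-46.8982+34.949)/6.7380=-1.7734, w=(-46.8982−34.949)/6.7380=-12.1472
k=2: b·v=22.7×1.922=43.6294; √(2b)=6.7380; u=(43.6294+(-19.191))/6.7380=3.6270, w=(43.6294−(-19.191))/6.7380=9.3234
k=3: b·v=22.7×(-2.429)=-55.1383; √(2b)=6.7380; u=(-55.1383+18.798)/6.7380=-5.3934, w=(-55.1383−18.798)/6.7380=-10.9731
k=4: b·v=22.7×0.083=1.8841; √(2b)=6.7380; u=(1.8841+7.427)/6.7380=1.3819, w=(1.8841−7.427)/6.7380=-0.8226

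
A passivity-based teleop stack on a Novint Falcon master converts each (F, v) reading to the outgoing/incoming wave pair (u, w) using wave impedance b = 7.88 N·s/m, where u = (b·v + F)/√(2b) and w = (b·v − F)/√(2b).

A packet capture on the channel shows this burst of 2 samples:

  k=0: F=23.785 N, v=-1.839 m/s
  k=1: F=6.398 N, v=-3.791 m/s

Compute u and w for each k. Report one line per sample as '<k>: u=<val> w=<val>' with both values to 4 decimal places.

0: u=2.3410 w=-9.6417
1: u=-5.9133 w=-9.1366

k=0: b·v=7.88×(-1.839)=-14.4913; √(2b)=3.9699; u=(-14.4913+23.785)/3.9699=2.3410, w=(-14.4913−23.785)/3.9699=-9.6417
k=1: b·v=7.88×(-3.791)=-29.8731; √(2b)=3.9699; u=(-29.8731+6.398)/3.9699=-5.9133, w=(-29.8731−6.398)/3.9699=-9.1366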